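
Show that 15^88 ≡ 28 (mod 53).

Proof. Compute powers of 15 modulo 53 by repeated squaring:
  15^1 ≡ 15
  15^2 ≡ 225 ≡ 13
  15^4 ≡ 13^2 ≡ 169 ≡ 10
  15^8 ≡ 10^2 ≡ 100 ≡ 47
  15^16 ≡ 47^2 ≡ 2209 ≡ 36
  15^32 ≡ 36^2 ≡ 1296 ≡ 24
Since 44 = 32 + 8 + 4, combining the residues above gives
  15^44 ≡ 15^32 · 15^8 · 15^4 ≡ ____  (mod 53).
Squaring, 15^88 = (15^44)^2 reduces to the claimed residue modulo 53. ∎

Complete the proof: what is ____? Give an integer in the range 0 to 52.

44

Multiply the listed residues: 24 · 47 · 10 = 1128 → 11280.
Reducing modulo 53: 11280 = 212·53 + 44, so 15^44 ≡ 44.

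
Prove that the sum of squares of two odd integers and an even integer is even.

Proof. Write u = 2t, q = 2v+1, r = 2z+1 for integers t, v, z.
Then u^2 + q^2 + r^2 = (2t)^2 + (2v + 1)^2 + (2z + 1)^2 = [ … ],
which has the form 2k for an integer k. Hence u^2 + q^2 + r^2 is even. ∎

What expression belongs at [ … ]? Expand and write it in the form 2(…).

2(2t^2 + 2v^2 + 2v + 2z^2 + 2z + 1)

Expanding: (2t)^2 + (2v + 1)^2 + (2z + 1)^2 = 4t^2 + 4v^2 + 4v + 4z^2 + 4z + 2.
Every term is even; pulling out the factor of 2 gives 2(2t^2 + 2v^2 + 2v + 2z^2 + 2z + 1).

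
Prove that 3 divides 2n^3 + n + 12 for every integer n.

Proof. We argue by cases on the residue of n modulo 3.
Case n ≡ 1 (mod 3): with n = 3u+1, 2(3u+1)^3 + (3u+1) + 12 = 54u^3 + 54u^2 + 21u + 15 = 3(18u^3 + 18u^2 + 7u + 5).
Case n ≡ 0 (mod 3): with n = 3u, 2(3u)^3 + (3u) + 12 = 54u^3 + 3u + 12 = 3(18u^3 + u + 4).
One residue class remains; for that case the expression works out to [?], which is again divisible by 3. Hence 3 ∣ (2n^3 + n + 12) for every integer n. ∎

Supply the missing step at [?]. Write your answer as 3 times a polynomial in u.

The residues treated are {1, 0}, so the missing case is n ≡ 2 (mod 3); write n = 3u+2.
Then 2(3u+2)^3 + (3u+2) + 12 = 54u^3 + 108u^2 + 75u + 30 = 3(18u^3 + 36u^2 + 25u + 10).

3(18u^3 + 36u^2 + 25u + 10)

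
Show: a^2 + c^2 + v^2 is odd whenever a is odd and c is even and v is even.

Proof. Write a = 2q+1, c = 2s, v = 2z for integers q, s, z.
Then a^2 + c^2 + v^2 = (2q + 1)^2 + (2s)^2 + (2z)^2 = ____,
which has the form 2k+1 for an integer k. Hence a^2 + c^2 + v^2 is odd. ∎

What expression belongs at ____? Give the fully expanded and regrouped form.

2(2q^2 + 2q + 2s^2 + 2z^2) + 1

Expanding: (2q + 1)^2 + (2s)^2 + (2z)^2 = 4q^2 + 4q + 4s^2 + 4z^2 + 1.
Every term except the constant is even, so this is 2(2q^2 + 2q + 2s^2 + 2z^2) + 1,
and 2q^2 + 2q + 2s^2 + 2z^2 ∈ ℤ gives the required form.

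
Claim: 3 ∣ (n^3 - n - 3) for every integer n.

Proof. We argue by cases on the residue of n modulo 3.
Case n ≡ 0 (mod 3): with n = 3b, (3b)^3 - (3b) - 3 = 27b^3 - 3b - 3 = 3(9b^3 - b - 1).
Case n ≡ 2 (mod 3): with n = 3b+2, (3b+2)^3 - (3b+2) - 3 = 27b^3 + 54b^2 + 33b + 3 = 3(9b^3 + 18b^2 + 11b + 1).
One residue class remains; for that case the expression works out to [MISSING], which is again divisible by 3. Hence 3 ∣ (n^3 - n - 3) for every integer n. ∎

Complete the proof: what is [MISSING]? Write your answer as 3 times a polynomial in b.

3(9b^3 + 9b^2 + 2b - 1)

The residues treated are {0, 2}, so the missing case is n ≡ 1 (mod 3); write n = 3b+1.
Then (3b+1)^3 - (3b+1) - 3 = 27b^3 + 27b^2 + 6b - 3 = 3(9b^3 + 9b^2 + 2b - 1).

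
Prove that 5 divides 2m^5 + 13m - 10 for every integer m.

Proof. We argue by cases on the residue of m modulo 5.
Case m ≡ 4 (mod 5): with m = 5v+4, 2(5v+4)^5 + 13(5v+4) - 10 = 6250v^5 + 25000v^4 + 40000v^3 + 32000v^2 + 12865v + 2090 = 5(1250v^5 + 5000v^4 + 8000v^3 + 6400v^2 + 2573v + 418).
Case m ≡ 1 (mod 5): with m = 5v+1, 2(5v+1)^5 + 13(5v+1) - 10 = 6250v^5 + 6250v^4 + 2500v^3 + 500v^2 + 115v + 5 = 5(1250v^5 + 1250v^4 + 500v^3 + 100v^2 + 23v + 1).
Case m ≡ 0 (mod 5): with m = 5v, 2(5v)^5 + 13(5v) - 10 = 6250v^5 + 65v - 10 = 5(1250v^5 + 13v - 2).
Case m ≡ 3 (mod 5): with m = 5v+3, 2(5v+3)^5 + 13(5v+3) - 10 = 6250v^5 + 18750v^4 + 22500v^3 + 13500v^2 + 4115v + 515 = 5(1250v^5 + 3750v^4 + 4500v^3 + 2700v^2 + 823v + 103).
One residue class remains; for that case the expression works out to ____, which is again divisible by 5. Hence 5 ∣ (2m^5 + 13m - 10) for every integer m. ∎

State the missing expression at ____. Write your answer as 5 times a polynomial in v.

5(1250v^5 + 2500v^4 + 2000v^3 + 800v^2 + 173v + 16)

Only m ≡ 2 (mod 5) is unaccounted for. Put m = 5v+2:
2(5v+2)^5 + 13(5v+2) - 10 expands to 6250v^5 + 12500v^4 + 10000v^3 + 4000v^2 + 865v + 80,
and factoring out 5 leaves 5(1250v^5 + 2500v^4 + 2000v^3 + 800v^2 + 173v + 16).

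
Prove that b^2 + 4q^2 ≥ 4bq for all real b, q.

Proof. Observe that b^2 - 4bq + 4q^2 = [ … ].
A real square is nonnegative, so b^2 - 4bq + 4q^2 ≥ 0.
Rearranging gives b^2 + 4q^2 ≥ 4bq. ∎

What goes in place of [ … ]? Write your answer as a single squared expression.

The leading and trailing coefficients are 1^2 and 2^2, and 4 = 2·1·2, so the trinomial is (b - 2q)^2.
Hence b^2 - 4bq + 4q^2 ≥ 0.

(b - 2q)^2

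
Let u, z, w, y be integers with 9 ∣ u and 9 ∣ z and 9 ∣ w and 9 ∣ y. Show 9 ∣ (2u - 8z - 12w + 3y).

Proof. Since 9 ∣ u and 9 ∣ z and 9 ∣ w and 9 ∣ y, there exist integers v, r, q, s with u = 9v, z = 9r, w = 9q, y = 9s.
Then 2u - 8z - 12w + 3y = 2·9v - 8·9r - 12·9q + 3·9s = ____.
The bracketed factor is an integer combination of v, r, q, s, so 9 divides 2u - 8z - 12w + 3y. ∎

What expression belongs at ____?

9(-12q - 8r + 3s + 2v)

Each term has a factor of 9: 2·9v - 8·9r - 12·9q + 3·9s = 9·(-12q - 8r + 3s + 2v).
Since -12q - 8r + 3s + 2v is an integer, 9 ∣ (2u - 8z - 12w + 3y).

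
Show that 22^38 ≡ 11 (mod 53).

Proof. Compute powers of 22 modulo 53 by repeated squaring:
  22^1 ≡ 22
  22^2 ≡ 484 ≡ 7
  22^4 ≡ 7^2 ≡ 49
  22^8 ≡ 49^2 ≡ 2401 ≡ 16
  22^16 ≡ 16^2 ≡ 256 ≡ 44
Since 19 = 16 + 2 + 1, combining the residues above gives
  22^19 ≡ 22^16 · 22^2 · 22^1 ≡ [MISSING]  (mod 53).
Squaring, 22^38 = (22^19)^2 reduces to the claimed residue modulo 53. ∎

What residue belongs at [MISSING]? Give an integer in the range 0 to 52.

22^16 · 22^2 · 22^1 ≡ 44 · 7 · 22 = 6776.
6776 mod 53 = 45, so 22^19 ≡ 45 (mod 53).

45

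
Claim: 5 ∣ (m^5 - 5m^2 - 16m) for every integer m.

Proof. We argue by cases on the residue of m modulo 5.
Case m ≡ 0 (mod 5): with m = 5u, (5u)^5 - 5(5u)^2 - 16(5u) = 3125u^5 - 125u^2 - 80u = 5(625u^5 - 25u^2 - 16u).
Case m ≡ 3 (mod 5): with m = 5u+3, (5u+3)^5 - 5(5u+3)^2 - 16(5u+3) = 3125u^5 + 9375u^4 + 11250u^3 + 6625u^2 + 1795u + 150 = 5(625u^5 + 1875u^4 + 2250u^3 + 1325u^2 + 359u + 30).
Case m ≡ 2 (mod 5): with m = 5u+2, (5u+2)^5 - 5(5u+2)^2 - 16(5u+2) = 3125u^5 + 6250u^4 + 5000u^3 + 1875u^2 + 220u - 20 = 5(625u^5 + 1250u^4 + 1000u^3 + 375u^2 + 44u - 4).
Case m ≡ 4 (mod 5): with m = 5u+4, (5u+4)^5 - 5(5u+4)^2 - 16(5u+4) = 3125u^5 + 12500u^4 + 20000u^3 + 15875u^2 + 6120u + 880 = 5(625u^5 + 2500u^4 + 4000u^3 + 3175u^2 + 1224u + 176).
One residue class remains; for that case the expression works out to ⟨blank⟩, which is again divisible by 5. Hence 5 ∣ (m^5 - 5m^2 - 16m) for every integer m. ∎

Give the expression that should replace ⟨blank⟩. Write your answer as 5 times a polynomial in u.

5(625u^5 + 625u^4 + 250u^3 + 25u^2 - 21u - 4)

The residues treated are {0, 3, 2, 4}, so the missing case is m ≡ 1 (mod 5); write m = 5u+1.
Then (5u+1)^5 - 5(5u+1)^2 - 16(5u+1) = 3125u^5 + 3125u^4 + 1250u^3 + 125u^2 - 105u - 20 = 5(625u^5 + 625u^4 + 250u^3 + 25u^2 - 21u - 4).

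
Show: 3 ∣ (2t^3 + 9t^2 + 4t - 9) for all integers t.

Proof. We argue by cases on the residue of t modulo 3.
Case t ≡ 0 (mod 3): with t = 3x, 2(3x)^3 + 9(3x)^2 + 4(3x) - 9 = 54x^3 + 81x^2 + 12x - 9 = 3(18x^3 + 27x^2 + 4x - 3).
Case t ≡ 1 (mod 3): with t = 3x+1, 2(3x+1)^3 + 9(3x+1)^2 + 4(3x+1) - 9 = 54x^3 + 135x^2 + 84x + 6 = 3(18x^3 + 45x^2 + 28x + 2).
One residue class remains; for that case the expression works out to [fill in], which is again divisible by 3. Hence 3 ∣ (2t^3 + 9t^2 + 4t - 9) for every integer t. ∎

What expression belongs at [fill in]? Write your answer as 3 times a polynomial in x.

Only t ≡ 2 (mod 3) is unaccounted for. Put t = 3x+2:
2(3x+2)^3 + 9(3x+2)^2 + 4(3x+2) - 9 expands to 54x^3 + 189x^2 + 192x + 51,
and factoring out 3 leaves 3(18x^3 + 63x^2 + 64x + 17).

3(18x^3 + 63x^2 + 64x + 17)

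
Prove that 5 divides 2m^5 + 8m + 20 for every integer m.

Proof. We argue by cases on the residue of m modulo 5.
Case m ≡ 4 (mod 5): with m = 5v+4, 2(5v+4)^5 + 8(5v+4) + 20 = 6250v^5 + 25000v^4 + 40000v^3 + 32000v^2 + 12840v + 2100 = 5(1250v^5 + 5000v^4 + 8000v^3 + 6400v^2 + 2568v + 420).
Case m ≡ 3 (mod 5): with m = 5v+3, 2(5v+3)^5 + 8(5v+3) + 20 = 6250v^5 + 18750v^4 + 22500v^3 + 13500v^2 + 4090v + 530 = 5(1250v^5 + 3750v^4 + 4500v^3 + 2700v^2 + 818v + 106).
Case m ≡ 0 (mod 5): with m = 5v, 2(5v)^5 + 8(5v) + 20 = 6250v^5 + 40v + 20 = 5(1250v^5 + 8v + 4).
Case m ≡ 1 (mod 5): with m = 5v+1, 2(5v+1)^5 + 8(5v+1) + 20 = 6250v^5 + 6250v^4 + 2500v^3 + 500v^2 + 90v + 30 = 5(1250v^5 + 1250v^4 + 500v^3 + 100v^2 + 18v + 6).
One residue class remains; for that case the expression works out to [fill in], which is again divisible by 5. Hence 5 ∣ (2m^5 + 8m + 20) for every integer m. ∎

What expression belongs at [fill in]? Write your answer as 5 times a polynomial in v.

5(1250v^5 + 2500v^4 + 2000v^3 + 800v^2 + 168v + 20)

The residues treated are {4, 3, 0, 1}, so the missing case is m ≡ 2 (mod 5); write m = 5v+2.
Then 2(5v+2)^5 + 8(5v+2) + 20 = 6250v^5 + 12500v^4 + 10000v^3 + 4000v^2 + 840v + 100 = 5(1250v^5 + 2500v^4 + 2000v^3 + 800v^2 + 168v + 20).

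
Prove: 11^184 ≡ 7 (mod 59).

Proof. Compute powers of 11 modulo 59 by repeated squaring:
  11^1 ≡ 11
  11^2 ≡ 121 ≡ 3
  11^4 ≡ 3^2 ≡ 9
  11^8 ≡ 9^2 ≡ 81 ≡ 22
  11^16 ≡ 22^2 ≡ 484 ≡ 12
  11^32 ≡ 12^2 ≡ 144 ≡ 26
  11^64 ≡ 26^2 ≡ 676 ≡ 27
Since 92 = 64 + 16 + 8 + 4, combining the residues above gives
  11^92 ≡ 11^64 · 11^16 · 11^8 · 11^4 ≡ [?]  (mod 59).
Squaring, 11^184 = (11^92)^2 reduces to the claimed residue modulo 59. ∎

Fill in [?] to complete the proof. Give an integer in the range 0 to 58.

19

Multiply the listed residues: 27 · 12 · 22 · 9 = 324 → 7128 → 64152.
Reducing modulo 59: 64152 = 1087·59 + 19, so 11^92 ≡ 19.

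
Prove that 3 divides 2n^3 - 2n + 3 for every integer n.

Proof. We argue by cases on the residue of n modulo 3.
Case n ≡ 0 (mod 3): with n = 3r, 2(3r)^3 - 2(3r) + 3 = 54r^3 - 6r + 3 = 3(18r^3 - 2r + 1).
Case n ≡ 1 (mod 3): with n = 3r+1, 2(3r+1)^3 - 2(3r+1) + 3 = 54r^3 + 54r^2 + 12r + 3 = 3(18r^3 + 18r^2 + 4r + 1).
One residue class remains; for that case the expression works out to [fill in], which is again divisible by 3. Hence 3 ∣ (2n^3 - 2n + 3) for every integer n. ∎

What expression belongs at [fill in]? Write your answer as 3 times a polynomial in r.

Only n ≡ 2 (mod 3) is unaccounted for. Put n = 3r+2:
2(3r+2)^3 - 2(3r+2) + 3 expands to 54r^3 + 108r^2 + 66r + 15,
and factoring out 3 leaves 3(18r^3 + 36r^2 + 22r + 5).

3(18r^3 + 36r^2 + 22r + 5)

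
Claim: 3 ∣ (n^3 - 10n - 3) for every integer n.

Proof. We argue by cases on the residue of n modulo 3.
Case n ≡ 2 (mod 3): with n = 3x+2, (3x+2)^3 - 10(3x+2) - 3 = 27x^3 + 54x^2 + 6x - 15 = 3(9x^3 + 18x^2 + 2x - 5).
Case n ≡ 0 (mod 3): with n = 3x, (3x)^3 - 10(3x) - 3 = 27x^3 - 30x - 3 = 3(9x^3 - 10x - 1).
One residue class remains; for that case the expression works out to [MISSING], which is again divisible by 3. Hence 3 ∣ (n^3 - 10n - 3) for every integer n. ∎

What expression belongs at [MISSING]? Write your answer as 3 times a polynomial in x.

3(9x^3 + 9x^2 - 7x - 4)

The residues treated are {2, 0}, so the missing case is n ≡ 1 (mod 3); write n = 3x+1.
Then (3x+1)^3 - 10(3x+1) - 3 = 27x^3 + 27x^2 - 21x - 12 = 3(9x^3 + 9x^2 - 7x - 4).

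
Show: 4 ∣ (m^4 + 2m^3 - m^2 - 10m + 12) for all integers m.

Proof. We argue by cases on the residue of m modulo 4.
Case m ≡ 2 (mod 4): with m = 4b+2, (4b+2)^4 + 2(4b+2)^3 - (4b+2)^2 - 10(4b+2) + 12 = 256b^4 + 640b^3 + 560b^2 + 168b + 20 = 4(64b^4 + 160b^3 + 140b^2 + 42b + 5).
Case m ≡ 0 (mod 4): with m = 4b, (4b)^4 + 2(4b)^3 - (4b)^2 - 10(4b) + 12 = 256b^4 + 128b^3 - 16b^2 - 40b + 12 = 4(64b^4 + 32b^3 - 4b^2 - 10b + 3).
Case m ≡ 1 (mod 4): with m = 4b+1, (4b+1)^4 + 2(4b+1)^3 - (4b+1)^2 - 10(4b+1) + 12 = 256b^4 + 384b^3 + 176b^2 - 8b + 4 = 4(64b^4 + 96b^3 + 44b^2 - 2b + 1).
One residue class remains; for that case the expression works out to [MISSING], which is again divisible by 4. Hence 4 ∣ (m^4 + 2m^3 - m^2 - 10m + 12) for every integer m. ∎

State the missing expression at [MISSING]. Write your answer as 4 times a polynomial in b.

The residues treated are {2, 0, 1}, so the missing case is m ≡ 3 (mod 4); write m = 4b+3.
Then (4b+3)^4 + 2(4b+3)^3 - (4b+3)^2 - 10(4b+3) + 12 = 256b^4 + 896b^3 + 1136b^2 + 584b + 108 = 4(64b^4 + 224b^3 + 284b^2 + 146b + 27).

4(64b^4 + 224b^3 + 284b^2 + 146b + 27)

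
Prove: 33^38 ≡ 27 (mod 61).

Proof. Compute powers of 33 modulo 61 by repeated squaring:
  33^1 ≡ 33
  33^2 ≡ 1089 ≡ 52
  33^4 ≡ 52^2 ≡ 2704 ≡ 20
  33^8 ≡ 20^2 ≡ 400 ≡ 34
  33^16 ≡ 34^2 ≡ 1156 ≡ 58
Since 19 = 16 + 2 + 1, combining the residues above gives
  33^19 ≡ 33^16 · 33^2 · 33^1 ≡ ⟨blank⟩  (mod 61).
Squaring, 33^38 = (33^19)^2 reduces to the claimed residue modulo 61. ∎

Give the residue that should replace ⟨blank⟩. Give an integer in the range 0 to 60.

37

Multiply the listed residues: 58 · 52 · 33 = 3016 → 99528.
Reducing modulo 61: 99528 = 1631·61 + 37, so 33^19 ≡ 37.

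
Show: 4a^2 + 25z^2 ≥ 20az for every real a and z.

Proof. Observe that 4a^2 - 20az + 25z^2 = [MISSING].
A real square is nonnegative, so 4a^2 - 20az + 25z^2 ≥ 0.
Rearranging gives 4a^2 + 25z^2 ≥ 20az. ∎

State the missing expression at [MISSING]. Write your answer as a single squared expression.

4a^2 - 20az + 25z^2 is a perfect-square trinomial: the outer terms are (2a)^2 and (5z)^2, and the cross term is -2·2a·5z.
So 4a^2 - 20az + 25z^2 = (2a - 5z)^2 ≥ 0.

(2a - 5z)^2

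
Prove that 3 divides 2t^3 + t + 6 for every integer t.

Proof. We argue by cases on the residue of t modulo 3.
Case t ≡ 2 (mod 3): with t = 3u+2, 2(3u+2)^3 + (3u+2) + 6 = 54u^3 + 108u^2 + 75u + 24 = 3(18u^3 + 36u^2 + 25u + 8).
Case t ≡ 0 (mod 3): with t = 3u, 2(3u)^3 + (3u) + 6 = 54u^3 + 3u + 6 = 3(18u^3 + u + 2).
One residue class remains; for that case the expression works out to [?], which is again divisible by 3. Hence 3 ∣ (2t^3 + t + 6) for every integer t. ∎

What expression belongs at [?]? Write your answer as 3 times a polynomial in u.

Only t ≡ 1 (mod 3) is unaccounted for. Put t = 3u+1:
2(3u+1)^3 + (3u+1) + 6 expands to 54u^3 + 54u^2 + 21u + 9,
and factoring out 3 leaves 3(18u^3 + 18u^2 + 7u + 3).

3(18u^3 + 18u^2 + 7u + 3)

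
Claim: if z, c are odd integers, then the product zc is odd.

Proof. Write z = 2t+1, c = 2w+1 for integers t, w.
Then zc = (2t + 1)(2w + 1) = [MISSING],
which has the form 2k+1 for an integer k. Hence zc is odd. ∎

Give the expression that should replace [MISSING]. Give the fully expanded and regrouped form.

2(2tw + t + w) + 1

(2t + 1)(2w + 1) = 4tw + 2t + 2w + 1
= 2(2tw + t + w) + 1.
Since 2tw + t + w is an integer, the product is of the form 2k+1 for an integer k.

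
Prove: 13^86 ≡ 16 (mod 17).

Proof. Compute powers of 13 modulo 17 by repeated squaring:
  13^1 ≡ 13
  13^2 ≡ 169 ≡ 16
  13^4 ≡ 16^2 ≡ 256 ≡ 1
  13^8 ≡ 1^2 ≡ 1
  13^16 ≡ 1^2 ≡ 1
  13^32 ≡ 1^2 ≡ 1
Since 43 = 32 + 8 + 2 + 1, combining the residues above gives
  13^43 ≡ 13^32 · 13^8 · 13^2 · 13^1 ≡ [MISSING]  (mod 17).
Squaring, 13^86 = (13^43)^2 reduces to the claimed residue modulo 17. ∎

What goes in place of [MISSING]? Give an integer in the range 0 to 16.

Multiply the listed residues: 1 · 1 · 16 · 13 = 1 → 16 → 208.
Reducing modulo 17: 208 = 12·17 + 4, so 13^43 ≡ 4.

4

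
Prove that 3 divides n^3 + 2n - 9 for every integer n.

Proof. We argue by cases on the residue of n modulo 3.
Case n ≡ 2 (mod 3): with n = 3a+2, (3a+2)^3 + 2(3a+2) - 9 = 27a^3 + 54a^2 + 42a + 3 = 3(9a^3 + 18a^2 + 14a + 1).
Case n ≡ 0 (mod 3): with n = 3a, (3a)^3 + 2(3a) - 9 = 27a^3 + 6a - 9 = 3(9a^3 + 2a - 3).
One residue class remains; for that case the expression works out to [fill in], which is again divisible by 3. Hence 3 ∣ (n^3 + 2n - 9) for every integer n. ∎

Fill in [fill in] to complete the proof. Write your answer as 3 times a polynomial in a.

Only n ≡ 1 (mod 3) is unaccounted for. Put n = 3a+1:
(3a+1)^3 + 2(3a+1) - 9 expands to 27a^3 + 27a^2 + 15a - 6,
and factoring out 3 leaves 3(9a^3 + 9a^2 + 5a - 2).

3(9a^3 + 9a^2 + 5a - 2)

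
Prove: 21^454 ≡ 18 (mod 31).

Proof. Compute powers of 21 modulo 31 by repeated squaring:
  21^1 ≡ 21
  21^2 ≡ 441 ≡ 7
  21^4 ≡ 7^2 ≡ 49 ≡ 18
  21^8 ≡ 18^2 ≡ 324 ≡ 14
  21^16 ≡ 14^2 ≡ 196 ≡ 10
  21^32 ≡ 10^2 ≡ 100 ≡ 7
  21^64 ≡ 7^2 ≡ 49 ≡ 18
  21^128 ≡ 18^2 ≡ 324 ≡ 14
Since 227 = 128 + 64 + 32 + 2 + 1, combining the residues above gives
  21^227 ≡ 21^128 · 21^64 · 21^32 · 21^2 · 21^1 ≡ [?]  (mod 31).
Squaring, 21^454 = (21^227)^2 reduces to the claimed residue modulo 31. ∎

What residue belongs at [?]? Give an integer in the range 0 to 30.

24

21^128 · 21^64 · 21^32 · 21^2 · 21^1 ≡ 14 · 18 · 7 · 7 · 21 = 259308.
259308 mod 31 = 24, so 21^227 ≡ 24 (mod 31).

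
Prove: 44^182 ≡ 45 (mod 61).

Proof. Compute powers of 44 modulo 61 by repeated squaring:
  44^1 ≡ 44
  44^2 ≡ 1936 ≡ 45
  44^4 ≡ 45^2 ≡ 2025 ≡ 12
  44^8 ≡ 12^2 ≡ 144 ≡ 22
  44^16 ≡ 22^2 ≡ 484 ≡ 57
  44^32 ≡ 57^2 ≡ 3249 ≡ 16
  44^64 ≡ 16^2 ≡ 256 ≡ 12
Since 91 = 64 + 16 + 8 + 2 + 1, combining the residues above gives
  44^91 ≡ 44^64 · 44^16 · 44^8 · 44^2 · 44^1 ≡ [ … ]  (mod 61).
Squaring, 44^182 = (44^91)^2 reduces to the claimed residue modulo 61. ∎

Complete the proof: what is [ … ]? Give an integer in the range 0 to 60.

17

44^64 · 44^16 · 44^8 · 44^2 · 44^1 ≡ 12 · 57 · 22 · 45 · 44 = 29795040.
29795040 mod 61 = 17, so 44^91 ≡ 17 (mod 61).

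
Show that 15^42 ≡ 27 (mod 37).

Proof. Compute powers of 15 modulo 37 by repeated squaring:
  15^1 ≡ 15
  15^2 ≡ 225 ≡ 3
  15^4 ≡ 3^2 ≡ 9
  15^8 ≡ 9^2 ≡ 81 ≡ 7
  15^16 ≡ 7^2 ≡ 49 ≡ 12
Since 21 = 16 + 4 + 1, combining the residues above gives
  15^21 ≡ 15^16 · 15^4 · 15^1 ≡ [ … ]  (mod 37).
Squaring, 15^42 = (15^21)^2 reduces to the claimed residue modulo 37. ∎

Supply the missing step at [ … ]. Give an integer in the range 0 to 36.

29

15^16 · 15^4 · 15^1 ≡ 12 · 9 · 15 = 1620.
1620 mod 37 = 29, so 15^21 ≡ 29 (mod 37).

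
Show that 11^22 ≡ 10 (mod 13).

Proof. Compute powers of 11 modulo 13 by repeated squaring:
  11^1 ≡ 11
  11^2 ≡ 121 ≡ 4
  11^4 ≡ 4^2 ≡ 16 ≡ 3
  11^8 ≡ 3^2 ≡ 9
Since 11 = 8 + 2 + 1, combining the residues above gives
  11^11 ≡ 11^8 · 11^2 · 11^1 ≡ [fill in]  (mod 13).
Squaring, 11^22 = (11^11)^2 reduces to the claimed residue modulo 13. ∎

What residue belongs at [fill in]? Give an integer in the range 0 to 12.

Multiply the listed residues: 9 · 4 · 11 = 36 → 396.
Reducing modulo 13: 396 = 30·13 + 6, so 11^11 ≡ 6.

6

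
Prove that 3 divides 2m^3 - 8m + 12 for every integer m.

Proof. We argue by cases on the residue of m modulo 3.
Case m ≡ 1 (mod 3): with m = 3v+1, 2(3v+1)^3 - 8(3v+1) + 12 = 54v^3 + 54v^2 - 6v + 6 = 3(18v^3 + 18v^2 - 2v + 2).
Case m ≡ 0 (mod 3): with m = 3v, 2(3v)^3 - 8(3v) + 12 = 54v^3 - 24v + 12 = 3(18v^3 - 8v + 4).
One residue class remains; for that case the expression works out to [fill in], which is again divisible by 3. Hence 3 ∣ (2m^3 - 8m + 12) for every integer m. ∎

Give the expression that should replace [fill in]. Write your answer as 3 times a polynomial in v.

3(18v^3 + 36v^2 + 16v + 4)

Only m ≡ 2 (mod 3) is unaccounted for. Put m = 3v+2:
2(3v+2)^3 - 8(3v+2) + 12 expands to 54v^3 + 108v^2 + 48v + 12,
and factoring out 3 leaves 3(18v^3 + 36v^2 + 16v + 4).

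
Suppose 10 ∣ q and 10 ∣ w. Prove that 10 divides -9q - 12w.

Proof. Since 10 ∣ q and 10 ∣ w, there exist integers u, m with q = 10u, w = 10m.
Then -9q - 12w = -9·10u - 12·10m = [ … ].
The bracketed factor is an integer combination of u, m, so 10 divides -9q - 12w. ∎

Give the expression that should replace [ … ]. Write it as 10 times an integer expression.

10(-12m - 9u)

Pull the common 10 out of every term: -9·10u - 12·10m = 10(-12m - 9u).
-12m - 9u is an integer, which exhibits the divisibility.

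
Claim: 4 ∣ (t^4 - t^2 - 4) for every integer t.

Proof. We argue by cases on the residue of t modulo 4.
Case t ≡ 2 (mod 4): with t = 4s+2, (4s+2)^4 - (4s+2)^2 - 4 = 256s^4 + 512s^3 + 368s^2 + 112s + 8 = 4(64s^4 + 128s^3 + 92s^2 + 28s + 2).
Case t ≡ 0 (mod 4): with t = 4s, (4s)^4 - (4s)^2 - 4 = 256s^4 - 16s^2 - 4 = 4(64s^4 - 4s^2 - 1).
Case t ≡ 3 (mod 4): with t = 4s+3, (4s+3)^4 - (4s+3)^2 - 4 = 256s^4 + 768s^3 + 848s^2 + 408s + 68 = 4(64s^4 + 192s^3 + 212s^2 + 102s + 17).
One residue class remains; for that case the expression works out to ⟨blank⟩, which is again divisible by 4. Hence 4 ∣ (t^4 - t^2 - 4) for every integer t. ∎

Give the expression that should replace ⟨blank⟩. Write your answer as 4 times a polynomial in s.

4(64s^4 + 64s^3 + 20s^2 + 2s - 1)

The residues treated are {2, 0, 3}, so the missing case is t ≡ 1 (mod 4); write t = 4s+1.
Then (4s+1)^4 - (4s+1)^2 - 4 = 256s^4 + 256s^3 + 80s^2 + 8s - 4 = 4(64s^4 + 64s^3 + 20s^2 + 2s - 1).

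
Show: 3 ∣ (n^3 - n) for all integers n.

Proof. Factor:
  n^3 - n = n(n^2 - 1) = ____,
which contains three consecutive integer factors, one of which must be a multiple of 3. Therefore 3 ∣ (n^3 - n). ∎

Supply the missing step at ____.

n(n^2 - 1) = n(n - 1)(n + 1) = (n - 1)n(n + 1).
These three factors are consecutive integers, so their product is divisible by 3.

(n - 1)n(n + 1)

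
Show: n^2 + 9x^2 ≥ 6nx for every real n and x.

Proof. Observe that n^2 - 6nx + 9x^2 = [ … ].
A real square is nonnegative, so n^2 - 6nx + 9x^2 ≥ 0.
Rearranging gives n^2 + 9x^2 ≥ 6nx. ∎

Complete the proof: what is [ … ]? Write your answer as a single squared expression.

n^2 - 6nx + 9x^2 is a perfect-square trinomial: the outer terms are (n)^2 and (3x)^2, and the cross term is -2·n·3x.
So n^2 - 6nx + 9x^2 = (n - 3x)^2 ≥ 0.

(n - 3x)^2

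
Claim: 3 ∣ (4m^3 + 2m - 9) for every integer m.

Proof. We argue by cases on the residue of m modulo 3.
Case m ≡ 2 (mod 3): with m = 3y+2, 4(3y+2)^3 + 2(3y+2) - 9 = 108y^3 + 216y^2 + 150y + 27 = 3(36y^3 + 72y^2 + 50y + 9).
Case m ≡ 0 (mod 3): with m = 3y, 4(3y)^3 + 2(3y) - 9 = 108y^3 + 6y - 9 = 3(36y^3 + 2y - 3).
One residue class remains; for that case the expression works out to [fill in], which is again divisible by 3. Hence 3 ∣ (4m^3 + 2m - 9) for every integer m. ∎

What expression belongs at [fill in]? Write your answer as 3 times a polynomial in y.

3(36y^3 + 36y^2 + 14y - 1)

The residues treated are {2, 0}, so the missing case is m ≡ 1 (mod 3); write m = 3y+1.
Then 4(3y+1)^3 + 2(3y+1) - 9 = 108y^3 + 108y^2 + 42y - 3 = 3(36y^3 + 36y^2 + 14y - 1).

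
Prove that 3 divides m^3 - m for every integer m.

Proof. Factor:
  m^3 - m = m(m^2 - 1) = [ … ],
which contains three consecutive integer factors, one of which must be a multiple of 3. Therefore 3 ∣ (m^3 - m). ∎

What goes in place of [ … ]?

(m - 1)m(m + 1)

m(m^2 - 1) = m(m - 1)(m + 1) = (m - 1)m(m + 1).
These three factors are consecutive integers, so their product is divisible by 3.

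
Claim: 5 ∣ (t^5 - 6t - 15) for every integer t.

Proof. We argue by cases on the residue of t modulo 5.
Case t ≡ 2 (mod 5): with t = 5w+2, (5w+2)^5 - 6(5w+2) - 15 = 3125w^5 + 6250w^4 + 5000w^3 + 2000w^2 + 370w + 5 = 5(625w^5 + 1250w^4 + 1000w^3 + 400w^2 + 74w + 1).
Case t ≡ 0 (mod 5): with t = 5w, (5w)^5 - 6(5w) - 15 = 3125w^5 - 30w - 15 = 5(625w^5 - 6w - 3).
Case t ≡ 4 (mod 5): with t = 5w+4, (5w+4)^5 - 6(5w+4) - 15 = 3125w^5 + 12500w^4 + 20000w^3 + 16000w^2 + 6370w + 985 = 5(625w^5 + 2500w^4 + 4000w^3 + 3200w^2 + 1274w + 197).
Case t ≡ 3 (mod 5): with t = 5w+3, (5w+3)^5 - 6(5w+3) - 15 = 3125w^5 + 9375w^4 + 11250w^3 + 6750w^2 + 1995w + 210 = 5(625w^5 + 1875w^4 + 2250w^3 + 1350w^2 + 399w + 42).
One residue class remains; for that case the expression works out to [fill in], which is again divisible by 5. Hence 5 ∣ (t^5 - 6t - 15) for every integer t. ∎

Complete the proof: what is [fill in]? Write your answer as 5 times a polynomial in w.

The residues treated are {2, 0, 4, 3}, so the missing case is t ≡ 1 (mod 5); write t = 5w+1.
Then (5w+1)^5 - 6(5w+1) - 15 = 3125w^5 + 3125w^4 + 1250w^3 + 250w^2 - 5w - 20 = 5(625w^5 + 625w^4 + 250w^3 + 50w^2 - w - 4).

5(625w^5 + 625w^4 + 250w^3 + 50w^2 - w - 4)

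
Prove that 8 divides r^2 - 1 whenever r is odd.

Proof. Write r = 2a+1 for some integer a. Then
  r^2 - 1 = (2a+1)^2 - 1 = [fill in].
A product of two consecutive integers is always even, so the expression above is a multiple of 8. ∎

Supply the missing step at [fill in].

4a(a + 1)

(2a+1)^2 - 1 = 4a^2 + 4a + 1 - 1 = 4a^2 + 4a = 4a(a+1).
Since a and a+1 are consecutive, a(a+1) is even, and 4·(even) is a multiple of 8.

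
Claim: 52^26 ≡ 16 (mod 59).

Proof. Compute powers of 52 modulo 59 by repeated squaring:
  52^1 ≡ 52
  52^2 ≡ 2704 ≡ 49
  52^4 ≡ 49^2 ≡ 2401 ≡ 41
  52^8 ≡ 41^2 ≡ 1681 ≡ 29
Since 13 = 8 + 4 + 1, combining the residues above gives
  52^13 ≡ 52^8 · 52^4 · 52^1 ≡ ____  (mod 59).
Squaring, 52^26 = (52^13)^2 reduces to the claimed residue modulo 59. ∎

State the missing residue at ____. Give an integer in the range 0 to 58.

55

52^8 · 52^4 · 52^1 ≡ 29 · 41 · 52 = 61828.
61828 mod 59 = 55, so 52^13 ≡ 55 (mod 59).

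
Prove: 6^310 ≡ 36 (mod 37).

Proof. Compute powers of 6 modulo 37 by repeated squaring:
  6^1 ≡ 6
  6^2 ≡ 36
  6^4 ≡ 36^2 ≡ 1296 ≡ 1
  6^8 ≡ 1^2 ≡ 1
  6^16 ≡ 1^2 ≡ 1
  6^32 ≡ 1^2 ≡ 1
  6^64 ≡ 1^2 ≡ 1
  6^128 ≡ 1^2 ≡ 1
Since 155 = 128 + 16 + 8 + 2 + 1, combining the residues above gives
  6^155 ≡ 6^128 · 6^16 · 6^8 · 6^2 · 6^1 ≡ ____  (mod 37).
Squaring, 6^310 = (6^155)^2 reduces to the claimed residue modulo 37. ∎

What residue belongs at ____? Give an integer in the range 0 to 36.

31

Multiply the listed residues: 1 · 1 · 1 · 36 · 6 = 1 → 1 → 36 → 216.
Reducing modulo 37: 216 = 5·37 + 31, so 6^155 ≡ 31.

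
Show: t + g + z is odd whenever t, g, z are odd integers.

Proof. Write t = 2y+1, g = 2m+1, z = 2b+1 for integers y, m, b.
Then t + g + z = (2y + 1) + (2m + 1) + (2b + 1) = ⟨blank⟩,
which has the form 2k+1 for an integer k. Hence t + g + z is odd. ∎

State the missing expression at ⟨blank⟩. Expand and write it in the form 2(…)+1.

(2y + 1) + (2m + 1) + (2b + 1) = 2b + 2m + 2y + 3
= 2(b + m + y + 1) + 1.
Since b + m + y + 1 is an integer, the sum is of the form 2k+1 for an integer k.

2(b + m + y + 1) + 1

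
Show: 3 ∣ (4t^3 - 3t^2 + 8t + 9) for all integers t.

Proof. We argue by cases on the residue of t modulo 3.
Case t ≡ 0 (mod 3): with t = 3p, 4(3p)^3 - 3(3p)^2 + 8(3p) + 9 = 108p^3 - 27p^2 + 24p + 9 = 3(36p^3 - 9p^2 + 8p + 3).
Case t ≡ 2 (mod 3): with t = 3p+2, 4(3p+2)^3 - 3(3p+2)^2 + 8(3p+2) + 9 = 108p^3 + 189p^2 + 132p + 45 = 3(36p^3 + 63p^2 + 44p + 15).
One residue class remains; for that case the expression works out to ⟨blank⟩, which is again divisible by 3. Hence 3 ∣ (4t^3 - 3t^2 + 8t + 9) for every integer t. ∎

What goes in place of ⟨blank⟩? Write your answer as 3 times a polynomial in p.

3(36p^3 + 27p^2 + 14p + 6)

The residues treated are {0, 2}, so the missing case is t ≡ 1 (mod 3); write t = 3p+1.
Then 4(3p+1)^3 - 3(3p+1)^2 + 8(3p+1) + 9 = 108p^3 + 81p^2 + 42p + 18 = 3(36p^3 + 27p^2 + 14p + 6).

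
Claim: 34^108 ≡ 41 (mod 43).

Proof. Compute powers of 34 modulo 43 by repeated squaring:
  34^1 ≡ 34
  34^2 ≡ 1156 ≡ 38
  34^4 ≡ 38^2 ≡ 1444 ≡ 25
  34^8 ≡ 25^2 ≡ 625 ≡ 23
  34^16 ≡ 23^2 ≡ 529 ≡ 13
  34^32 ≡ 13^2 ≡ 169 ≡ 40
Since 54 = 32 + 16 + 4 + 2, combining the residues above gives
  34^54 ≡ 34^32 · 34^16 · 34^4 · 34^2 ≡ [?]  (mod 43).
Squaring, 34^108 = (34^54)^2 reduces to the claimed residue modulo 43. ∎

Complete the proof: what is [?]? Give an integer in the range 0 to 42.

16

Multiply the listed residues: 40 · 13 · 25 · 38 = 520 → 13000 → 494000.
Reducing modulo 43: 494000 = 11488·43 + 16, so 34^54 ≡ 16.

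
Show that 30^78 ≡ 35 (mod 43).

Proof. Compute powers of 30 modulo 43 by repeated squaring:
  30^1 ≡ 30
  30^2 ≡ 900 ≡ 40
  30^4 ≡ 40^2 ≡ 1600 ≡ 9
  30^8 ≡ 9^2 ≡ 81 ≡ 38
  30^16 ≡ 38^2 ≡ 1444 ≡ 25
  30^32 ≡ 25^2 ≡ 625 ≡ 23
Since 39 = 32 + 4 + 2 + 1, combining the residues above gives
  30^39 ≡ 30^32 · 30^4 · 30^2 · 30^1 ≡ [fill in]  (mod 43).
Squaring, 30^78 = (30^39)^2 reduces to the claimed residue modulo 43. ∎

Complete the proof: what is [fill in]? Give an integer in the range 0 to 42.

32

30^32 · 30^4 · 30^2 · 30^1 ≡ 23 · 9 · 40 · 30 = 248400.
248400 mod 43 = 32, so 30^39 ≡ 32 (mod 43).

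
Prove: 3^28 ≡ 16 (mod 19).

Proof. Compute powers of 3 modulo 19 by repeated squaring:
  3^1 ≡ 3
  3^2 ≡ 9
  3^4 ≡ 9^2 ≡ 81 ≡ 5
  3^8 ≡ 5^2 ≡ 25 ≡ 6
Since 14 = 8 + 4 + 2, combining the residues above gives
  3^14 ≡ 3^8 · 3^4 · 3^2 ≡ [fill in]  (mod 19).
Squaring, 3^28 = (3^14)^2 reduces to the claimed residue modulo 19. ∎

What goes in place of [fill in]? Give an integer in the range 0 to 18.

3^8 · 3^4 · 3^2 ≡ 6 · 5 · 9 = 270.
270 mod 19 = 4, so 3^14 ≡ 4 (mod 19).

4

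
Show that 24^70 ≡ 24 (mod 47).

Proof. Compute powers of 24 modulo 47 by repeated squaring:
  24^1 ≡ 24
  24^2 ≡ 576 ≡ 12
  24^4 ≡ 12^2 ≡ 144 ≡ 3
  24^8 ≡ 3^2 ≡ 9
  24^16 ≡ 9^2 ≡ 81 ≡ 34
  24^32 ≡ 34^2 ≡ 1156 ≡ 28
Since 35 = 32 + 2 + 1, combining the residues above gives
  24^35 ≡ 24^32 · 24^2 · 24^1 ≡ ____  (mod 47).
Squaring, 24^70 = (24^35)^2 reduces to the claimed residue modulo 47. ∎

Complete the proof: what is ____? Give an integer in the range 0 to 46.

Multiply the listed residues: 28 · 12 · 24 = 336 → 8064.
Reducing modulo 47: 8064 = 171·47 + 27, so 24^35 ≡ 27.

27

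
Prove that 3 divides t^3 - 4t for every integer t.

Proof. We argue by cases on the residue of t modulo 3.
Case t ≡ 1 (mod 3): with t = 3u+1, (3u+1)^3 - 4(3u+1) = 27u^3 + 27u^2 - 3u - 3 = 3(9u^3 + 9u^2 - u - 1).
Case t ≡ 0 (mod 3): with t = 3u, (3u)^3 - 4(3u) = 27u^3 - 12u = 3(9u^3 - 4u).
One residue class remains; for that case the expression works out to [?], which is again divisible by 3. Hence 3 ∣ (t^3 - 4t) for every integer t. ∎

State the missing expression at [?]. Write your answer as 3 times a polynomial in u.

The residues treated are {1, 0}, so the missing case is t ≡ 2 (mod 3); write t = 3u+2.
Then (3u+2)^3 - 4(3u+2) = 27u^3 + 54u^2 + 24u = 3(9u^3 + 18u^2 + 8u).

3(9u^3 + 18u^2 + 8u)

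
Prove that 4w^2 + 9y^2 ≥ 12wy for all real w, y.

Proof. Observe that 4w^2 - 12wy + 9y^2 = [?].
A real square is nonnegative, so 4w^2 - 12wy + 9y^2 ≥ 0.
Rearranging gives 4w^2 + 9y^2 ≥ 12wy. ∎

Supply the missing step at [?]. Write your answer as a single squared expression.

(2w - 3y)^2

The leading and trailing coefficients are 2^2 and 3^2, and 12 = 2·2·3, so the trinomial is (2w - 3y)^2.
Hence 4w^2 - 12wy + 9y^2 ≥ 0.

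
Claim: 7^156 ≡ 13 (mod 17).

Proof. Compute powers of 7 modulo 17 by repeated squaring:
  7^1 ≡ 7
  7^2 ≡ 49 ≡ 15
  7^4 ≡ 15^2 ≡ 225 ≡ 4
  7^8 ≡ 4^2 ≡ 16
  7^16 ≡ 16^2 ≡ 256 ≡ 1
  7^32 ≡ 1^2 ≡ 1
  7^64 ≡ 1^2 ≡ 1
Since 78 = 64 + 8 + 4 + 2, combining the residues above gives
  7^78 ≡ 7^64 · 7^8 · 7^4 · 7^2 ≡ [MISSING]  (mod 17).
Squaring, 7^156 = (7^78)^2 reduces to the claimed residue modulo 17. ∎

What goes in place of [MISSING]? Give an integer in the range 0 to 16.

7^64 · 7^8 · 7^4 · 7^2 ≡ 1 · 16 · 4 · 15 = 960.
960 mod 17 = 8, so 7^78 ≡ 8 (mod 17).

8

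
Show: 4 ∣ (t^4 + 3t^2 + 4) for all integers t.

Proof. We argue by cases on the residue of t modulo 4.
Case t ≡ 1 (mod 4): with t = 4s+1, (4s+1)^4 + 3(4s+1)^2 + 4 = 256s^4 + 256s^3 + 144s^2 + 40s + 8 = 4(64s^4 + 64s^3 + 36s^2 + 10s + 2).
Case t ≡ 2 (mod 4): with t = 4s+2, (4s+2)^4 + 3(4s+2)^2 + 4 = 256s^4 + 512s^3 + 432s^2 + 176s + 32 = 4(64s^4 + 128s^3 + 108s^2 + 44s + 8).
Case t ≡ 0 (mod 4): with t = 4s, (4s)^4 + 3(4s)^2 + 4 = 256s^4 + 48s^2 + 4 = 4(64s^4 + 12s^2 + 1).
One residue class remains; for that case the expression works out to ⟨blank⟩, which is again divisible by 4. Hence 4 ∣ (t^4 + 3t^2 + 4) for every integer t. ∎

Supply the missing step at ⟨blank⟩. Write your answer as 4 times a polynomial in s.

The residues treated are {1, 2, 0}, so the missing case is t ≡ 3 (mod 4); write t = 4s+3.
Then (4s+3)^4 + 3(4s+3)^2 + 4 = 256s^4 + 768s^3 + 912s^2 + 504s + 112 = 4(64s^4 + 192s^3 + 228s^2 + 126s + 28).

4(64s^4 + 192s^3 + 228s^2 + 126s + 28)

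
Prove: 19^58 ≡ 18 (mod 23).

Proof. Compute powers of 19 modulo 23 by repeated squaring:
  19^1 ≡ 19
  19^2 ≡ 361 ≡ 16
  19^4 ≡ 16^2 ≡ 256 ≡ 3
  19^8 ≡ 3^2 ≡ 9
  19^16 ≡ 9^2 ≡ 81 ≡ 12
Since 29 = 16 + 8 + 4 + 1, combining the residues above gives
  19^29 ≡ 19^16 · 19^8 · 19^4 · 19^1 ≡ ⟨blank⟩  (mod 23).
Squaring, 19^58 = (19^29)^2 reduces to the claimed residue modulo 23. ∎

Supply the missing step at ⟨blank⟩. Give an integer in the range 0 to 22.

15

19^16 · 19^8 · 19^4 · 19^1 ≡ 12 · 9 · 3 · 19 = 6156.
6156 mod 23 = 15, so 19^29 ≡ 15 (mod 23).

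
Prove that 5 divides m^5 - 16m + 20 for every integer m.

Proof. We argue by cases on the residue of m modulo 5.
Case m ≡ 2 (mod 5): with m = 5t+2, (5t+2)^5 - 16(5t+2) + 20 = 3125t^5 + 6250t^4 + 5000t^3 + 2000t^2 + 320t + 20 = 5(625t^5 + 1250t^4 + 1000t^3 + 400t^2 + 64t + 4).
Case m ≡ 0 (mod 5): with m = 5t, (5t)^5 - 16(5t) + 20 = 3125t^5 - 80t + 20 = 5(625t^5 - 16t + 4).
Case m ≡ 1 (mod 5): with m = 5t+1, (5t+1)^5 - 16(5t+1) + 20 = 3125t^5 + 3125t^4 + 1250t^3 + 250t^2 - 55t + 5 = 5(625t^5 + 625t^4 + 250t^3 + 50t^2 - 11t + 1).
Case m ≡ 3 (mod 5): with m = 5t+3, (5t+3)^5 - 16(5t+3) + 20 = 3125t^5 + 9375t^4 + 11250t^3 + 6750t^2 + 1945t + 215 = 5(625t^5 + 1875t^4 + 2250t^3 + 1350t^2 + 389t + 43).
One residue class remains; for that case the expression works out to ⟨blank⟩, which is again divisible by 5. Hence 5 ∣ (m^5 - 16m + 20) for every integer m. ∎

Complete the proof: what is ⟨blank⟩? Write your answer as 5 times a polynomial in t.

The residues treated are {2, 0, 1, 3}, so the missing case is m ≡ 4 (mod 5); write m = 5t+4.
Then (5t+4)^5 - 16(5t+4) + 20 = 3125t^5 + 12500t^4 + 20000t^3 + 16000t^2 + 6320t + 980 = 5(625t^5 + 2500t^4 + 4000t^3 + 3200t^2 + 1264t + 196).

5(625t^5 + 2500t^4 + 4000t^3 + 3200t^2 + 1264t + 196)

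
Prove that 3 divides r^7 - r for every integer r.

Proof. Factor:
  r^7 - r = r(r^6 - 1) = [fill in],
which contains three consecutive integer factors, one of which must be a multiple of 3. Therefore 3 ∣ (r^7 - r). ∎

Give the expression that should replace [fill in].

r^6 - 1 = (r^2 - 1)(r^4 + r^2 + 1), and r^2 - 1 = (r-1)(r+1).
So r(r^6 - 1) = (r - 1)r(r + 1)(r^4 + r^2 + 1).

(r - 1)r(r + 1)(r^4 + r^2 + 1)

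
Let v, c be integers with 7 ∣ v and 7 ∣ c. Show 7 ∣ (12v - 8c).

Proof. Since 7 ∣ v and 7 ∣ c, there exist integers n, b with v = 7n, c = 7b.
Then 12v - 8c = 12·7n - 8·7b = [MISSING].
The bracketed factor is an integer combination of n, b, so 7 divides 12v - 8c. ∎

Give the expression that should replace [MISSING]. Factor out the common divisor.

Pull the common 7 out of every term: 12·7n - 8·7b = 7(-8b + 12n).
-8b + 12n is an integer, which exhibits the divisibility.

7(-8b + 12n)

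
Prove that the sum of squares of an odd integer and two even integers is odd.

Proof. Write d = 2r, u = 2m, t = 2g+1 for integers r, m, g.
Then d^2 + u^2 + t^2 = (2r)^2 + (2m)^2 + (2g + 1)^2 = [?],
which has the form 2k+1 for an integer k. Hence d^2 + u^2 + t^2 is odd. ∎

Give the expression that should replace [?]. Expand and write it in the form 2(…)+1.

2(2g^2 + 2g + 2m^2 + 2r^2) + 1

Expanding: (2r)^2 + (2m)^2 + (2g + 1)^2 = 4g^2 + 4g + 4m^2 + 4r^2 + 1.
Every term except the constant is even, so this is 2(2g^2 + 2g + 2m^2 + 2r^2) + 1,
and 2g^2 + 2g + 2m^2 + 2r^2 ∈ ℤ gives the required form.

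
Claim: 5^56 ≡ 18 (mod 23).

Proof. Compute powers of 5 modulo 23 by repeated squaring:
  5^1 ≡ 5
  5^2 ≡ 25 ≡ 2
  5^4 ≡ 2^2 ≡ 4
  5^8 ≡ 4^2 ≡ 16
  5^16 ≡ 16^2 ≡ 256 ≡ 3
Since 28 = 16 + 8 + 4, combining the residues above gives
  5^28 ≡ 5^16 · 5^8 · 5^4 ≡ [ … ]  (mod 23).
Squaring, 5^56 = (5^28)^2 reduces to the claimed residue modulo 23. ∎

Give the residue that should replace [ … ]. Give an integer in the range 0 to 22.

8

5^16 · 5^8 · 5^4 ≡ 3 · 16 · 4 = 192.
192 mod 23 = 8, so 5^28 ≡ 8 (mod 23).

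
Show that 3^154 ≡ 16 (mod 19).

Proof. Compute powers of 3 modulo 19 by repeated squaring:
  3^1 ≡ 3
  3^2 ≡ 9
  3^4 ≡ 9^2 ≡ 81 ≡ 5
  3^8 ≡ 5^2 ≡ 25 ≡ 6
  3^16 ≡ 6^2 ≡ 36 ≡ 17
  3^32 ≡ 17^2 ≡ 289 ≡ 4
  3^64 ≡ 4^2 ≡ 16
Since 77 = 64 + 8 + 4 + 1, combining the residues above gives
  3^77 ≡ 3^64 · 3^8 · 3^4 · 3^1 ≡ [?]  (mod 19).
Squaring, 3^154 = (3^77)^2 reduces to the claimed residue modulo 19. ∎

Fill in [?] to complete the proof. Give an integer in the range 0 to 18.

3^64 · 3^8 · 3^4 · 3^1 ≡ 16 · 6 · 5 · 3 = 1440.
1440 mod 19 = 15, so 3^77 ≡ 15 (mod 19).

15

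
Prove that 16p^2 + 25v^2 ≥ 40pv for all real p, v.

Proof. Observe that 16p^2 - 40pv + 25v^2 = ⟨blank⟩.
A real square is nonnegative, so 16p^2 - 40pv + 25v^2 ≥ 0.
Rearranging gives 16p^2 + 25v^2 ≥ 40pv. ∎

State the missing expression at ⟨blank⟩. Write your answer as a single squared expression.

(4p - 5v)^2

The leading and trailing coefficients are 4^2 and 5^2, and 40 = 2·4·5, so the trinomial is (4p - 5v)^2.
Hence 16p^2 - 40pv + 25v^2 ≥ 0.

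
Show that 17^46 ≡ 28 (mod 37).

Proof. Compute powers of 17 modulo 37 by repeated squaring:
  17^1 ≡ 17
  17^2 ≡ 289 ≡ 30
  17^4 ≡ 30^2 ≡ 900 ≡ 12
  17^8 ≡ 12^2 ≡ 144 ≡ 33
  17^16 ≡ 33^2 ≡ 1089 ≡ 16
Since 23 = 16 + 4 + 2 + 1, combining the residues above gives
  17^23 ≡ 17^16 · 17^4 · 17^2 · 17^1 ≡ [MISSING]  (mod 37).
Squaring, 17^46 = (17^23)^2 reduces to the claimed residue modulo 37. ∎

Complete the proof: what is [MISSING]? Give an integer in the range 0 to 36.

Multiply the listed residues: 16 · 12 · 30 · 17 = 192 → 5760 → 97920.
Reducing modulo 37: 97920 = 2646·37 + 18, so 17^23 ≡ 18.

18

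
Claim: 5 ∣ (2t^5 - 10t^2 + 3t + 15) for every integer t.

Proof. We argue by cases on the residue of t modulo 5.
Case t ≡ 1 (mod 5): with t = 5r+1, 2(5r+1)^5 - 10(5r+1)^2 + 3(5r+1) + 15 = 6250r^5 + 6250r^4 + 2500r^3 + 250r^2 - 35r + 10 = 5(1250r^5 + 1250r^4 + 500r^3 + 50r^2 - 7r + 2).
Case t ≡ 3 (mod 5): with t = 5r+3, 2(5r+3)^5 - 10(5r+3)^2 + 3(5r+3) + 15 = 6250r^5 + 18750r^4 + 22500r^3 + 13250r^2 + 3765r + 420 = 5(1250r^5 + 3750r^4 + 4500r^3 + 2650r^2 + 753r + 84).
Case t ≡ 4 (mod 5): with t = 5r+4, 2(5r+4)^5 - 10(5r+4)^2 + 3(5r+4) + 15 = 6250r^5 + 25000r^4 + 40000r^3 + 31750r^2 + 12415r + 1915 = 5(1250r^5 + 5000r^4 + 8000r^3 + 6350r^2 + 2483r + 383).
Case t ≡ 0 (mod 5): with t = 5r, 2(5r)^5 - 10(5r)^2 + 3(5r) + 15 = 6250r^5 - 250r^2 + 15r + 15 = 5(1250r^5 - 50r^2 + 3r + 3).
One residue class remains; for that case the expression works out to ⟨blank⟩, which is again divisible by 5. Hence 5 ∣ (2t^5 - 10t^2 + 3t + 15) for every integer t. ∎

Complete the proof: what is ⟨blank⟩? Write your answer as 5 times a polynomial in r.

Only t ≡ 2 (mod 5) is unaccounted for. Put t = 5r+2:
2(5r+2)^5 - 10(5r+2)^2 + 3(5r+2) + 15 expands to 6250r^5 + 12500r^4 + 10000r^3 + 3750r^2 + 615r + 45,
and factoring out 5 leaves 5(1250r^5 + 2500r^4 + 2000r^3 + 750r^2 + 123r + 9).

5(1250r^5 + 2500r^4 + 2000r^3 + 750r^2 + 123r + 9)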